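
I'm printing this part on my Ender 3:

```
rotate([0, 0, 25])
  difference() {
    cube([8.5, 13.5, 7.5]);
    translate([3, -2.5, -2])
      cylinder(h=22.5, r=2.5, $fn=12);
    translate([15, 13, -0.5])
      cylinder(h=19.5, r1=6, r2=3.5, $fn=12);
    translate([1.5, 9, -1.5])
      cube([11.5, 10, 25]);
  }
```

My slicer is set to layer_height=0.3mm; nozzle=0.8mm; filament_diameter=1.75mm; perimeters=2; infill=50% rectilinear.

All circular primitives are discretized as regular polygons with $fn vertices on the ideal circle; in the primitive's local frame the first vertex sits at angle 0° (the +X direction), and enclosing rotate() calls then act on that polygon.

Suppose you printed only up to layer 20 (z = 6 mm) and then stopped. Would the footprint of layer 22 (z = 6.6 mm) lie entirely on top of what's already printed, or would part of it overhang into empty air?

entirely on top

Compare the two slices. At z = 6: the cube (footprint 8.5×13.5) is included at this height (area 114.75 mm²); the r=2.5 cylinder at (3, -2.5) contributes a regular 12-gon of circumradius 2.5 (area = (12/2)·2.500²·sin(360°/12) = 18.75 mm²); the cone at (15, 13): at t=0.333 of its height the radius interpolates to r₁+(r₂−r₁)t = 5.167, giving a regular 12-gon of that circumradius (area = (12/2)·5.167²·sin(360°/12) = 80.08 mm²); the cube at (1.5, 9) (footprint 11.5×10) is included at this height (area 115.00 mm²); After the difference (first − rest): starting from the 8.5×13.5 cube (114.75 mm²), the r=2.5 cylinder at (3, -2.5) misses the remaining region (no effect); the cone at (15, 13) misses the remaining region (no effect); the 11.5×10 cube at (1.5, 9) partially overlaps it — only the 31.50 mm² overlap (of its 115.00 mm²) is removed, clipping the outline — area = 83.25 mm²; (rotated 25° about Z; rotation is an isometry so areas/perimeters/island counts are preserved). At z = 6.6: the cube is present — its section is the full 8.5×13.5 rectangle (area 114.75 mm²); the r=2.5 cylinder at (3, -2.5) contributes a regular 12-gon of circumradius 2.5 (area = (12/2)·2.500²·sin(360°/12) = 18.75 mm²); the cone at (15, 13): at t=0.364 of its height the radius interpolates to r₁+(r₂−r₁)t = 5.090, giving a regular 12-gon of that circumradius (area = (12/2)·5.090²·sin(360°/12) = 77.72 mm²); the cube at (1.5, 9) is present — its section is the full 11.5×10 rectangle (area 115.00 mm²); Subtracting the remaining from the first: starting from the 8.5×13.5 cube (114.75 mm²), the r=2.5 cylinder at (3, -2.5) misses the remaining region (no effect); the cone at (15, 13) misses the remaining region (no effect); the 11.5×10 cube at (1.5, 9) partially overlaps it — only the 31.50 mm² overlap (of its 115.00 mm²) is removed, clipping the outline — area = 83.25 mm²; (whole slice rotated 25° about Z — lengths, areas and connectivity unchanged). Checking containment: the cross-section at z = 6.6 is a subset of the cross-section at z = 6.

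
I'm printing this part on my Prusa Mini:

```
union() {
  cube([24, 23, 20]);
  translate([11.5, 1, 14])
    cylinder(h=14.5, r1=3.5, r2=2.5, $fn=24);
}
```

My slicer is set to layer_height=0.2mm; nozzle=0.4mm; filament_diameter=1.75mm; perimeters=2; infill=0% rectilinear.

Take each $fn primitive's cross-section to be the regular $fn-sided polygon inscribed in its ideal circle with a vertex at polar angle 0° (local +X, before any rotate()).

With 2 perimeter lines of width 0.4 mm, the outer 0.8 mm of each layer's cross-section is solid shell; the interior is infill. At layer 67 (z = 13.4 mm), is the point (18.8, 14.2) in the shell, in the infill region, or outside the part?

infill

At z = 13.4 mm: the cube is present — its section is the full 24×23 rectangle; the cone at (11.5, 1) does not reach this height (z outside [14, 28.5]); Merging all regions: only the 24×23 cube is present, so the union is just that shape — 1 connected region. Overall, the cross-section is a single solid region. The nearest boundary edge runs (24.00, 0.00)→(24.00, 23.00); distance from the point to it = 5.20 mm. The point is inside the cross-section and 5.20 mm from the nearest boundary — more than the 0.8 mm shell width (2 × 0.4), so it's in the infill interior.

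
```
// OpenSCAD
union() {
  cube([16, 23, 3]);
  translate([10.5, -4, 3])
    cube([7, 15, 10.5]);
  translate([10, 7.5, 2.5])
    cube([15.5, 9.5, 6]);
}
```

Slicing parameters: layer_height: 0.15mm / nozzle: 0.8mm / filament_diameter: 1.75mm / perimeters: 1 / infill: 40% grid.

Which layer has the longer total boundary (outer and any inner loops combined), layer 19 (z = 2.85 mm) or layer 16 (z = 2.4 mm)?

layer 19 (z = 2.85 mm)

Layer 19 (z = 2.85): the cube (footprint 16×23) is included at this height (perimeter 78.00 mm); the cube at (10.5, -4) does not reach this height (z outside [3, 13.5]); the cube at (10, 7.5) (footprint 15.5×9.5) is included at this height (perimeter 50.00 mm); Taking the union: the regions partially overlap (shared area 57.00 mm²), so the edge portions inside another operand are dropped and the merged outline is re-measured after clipping — boundary = 97.00 mm. So its perimeter = 97.00 mm. Layer 16 (z = 2.4): the cube is present — its section is the full 16×23 rectangle (perimeter 78.00 mm); the cube at (10.5, -4) does not reach this height (z outside [3, 13.5]); the cube at (10, 7.5) is not intersected at this z (z outside [2.5, 8.5]); Taking the union: only the 16×23 cube is present, so the union is just that shape — boundary = 78.00 mm. So its perimeter = 78.00 mm. Layer 19 is larger (97.00 vs 78.00 mm).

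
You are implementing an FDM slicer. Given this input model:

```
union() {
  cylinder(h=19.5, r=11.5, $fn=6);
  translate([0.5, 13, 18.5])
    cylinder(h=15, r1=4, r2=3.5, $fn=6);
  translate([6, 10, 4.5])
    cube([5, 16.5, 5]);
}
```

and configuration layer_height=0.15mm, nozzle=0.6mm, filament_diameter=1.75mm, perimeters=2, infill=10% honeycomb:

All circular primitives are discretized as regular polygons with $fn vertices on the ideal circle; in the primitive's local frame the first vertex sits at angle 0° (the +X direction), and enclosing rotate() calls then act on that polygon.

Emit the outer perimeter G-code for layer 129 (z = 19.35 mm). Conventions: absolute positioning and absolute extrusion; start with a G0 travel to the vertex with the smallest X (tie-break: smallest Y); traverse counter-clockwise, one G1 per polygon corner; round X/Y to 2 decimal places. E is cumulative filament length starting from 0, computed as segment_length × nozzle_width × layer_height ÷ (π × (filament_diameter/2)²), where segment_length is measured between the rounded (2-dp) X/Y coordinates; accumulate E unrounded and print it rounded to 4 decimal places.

G0 X-11.50 Y0.00 Z19.35
G1 X-5.75 Y-9.96 E0.4303
G1 X5.75 Y-9.96 E0.8606
G1 X11.50 Y0.00 E1.2910
G1 X5.75 Y9.96 E1.7213
G1 X2.72 Y9.96 E1.8347
G1 X4.47 Y13.00 E1.9659
G1 X2.49 Y16.44 E2.1144
G1 X-1.49 Y16.44 E2.2633
G1 X-3.47 Y13.00 E2.4119
G1 X-1.72 Y9.96 E2.5431
G1 X-5.75 Y9.96 E2.6939
G1 X-11.50 Y0.00 E3.1242

At z = 19.35 mm: the r=11.5 cylinder contributes a regular 6-gon of circumradius 11.5; the cone at (0.5, 13): at t=0.057 of its height the radius interpolates to r₁+(r₂−r₁)t = 3.972, giving a regular 6-gon of that circumradius; the cube at (6, 10) is not intersected at this z (z outside [4.5, 9.5]); Taking the union: the regions partially overlap (shared area 1.68 mm²), so overlapping operands fuse into one piece — 1 connected region. The outline is a single polygon with 12 vertices. Extrusion per mm of travel: 0.6 × 0.15 / (π × 0.875²) = 0.037418. Accumulating E over each segment gives final E = 3.1242.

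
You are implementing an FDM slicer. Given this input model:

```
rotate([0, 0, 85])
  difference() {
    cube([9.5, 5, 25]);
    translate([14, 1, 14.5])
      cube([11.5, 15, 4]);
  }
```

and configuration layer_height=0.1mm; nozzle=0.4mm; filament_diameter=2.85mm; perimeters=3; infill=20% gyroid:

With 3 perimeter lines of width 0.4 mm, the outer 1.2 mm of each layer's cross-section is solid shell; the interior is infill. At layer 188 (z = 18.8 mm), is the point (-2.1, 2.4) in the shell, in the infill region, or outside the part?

At z = 18.8 mm: the cube (footprint 9.5×5) is included at this height; the cube at (14, 1) is absent (z outside [14.5, 18.5]); Taking the first minus the rest: none of the subtracted shapes is present at this height, so the 9.5×5 cube is unchanged — 1 connected region; (rotated 85° about Z; rotation is an isometry so areas/perimeters/island counts are preserved). Overall, the cross-section is a single solid region. Undo the 85° rotation: the query point maps to (2.208, 2.301) in the un-rotated model frame. The nearest boundary edge runs (0.00, 5.00)→(0.00, 0.00); distance from the point to it = 2.21 mm. The point is inside the cross-section and 2.21 mm from the nearest boundary — more than the 1.2 mm shell width (3 × 0.4), so it's in the infill interior.

infill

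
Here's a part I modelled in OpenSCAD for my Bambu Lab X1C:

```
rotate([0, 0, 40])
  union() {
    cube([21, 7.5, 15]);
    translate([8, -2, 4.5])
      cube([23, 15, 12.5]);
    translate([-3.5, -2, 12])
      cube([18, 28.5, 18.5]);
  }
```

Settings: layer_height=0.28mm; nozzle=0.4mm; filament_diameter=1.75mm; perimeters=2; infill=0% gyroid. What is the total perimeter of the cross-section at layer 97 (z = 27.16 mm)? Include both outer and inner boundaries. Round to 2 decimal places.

At z = 27.16 mm: the cube does not reach this height (z outside [0, 15]); the cube at (8, -2) does not reach this height (z outside [4.5, 17]); the 18×28.5 cube at (-3.5, -2) contributes its full rectangle (perimeter 93.00 mm); Merging all regions: only the 18×28.5 cube at (-3.5, -2) is present, so the union is just that shape — boundary = 93.00 mm; (whole slice rotated 40° about Z — lengths, areas and connectivity unchanged). Overall, the cross-section is a single solid region. Total boundary length (outer) = 93.00 mm.

93.00 mm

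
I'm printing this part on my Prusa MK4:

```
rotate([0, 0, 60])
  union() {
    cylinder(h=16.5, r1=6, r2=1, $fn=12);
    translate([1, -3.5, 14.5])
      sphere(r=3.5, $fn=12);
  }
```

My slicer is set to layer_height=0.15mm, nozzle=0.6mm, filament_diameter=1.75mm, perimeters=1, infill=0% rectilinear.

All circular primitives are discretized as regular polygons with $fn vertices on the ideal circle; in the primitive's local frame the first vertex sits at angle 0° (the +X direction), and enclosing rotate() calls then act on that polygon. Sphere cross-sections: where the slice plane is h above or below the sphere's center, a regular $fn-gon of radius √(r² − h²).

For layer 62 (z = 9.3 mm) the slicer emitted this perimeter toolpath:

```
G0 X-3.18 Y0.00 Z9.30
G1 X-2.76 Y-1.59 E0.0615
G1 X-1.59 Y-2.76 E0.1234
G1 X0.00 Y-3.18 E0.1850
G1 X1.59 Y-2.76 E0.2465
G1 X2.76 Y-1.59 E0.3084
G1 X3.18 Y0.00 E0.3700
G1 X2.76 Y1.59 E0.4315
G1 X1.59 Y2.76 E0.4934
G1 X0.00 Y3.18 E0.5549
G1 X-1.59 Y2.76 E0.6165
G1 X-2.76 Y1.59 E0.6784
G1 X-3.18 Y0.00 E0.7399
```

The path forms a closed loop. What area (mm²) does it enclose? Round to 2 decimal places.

Apply the shoelace formula to the sequence of (X, Y) vertices; enclosed area = 30.40 mm².

30.40 mm²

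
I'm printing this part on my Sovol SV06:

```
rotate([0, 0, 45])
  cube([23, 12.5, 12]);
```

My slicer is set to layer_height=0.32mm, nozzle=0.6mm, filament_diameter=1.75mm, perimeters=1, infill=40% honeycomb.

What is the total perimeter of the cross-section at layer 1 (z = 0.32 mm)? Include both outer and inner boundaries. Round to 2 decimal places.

71.00 mm

At z = 0.32 mm: the cube is present — its section is the full 23×12.5 rectangle (perimeter 71.00 mm); (whole slice rotated 45° about Z — lengths, areas and connectivity unchanged). Overall, the cross-section is a single solid region. Total boundary length (outer) = 71.00 mm.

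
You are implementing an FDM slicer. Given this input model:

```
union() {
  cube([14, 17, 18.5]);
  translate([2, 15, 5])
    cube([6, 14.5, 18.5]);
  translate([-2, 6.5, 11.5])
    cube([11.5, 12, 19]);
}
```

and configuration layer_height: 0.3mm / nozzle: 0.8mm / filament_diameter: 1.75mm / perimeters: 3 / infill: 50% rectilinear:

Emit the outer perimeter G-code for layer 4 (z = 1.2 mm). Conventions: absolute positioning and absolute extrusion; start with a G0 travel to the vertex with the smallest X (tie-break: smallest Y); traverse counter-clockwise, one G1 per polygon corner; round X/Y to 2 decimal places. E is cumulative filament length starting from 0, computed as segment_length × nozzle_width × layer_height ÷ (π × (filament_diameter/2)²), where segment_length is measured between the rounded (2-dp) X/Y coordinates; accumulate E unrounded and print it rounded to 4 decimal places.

At z = 1.2 mm: the cube (footprint 14×17) is included at this height; the cube at (2, 15) is absent (z outside [5, 23.5]); the cube at (-2, 6.5) is absent (z outside [11.5, 30.5]); Combining (union): only the 14×17 cube is present, so the union is just that shape — 1 connected region. The outline is a single polygon with 4 vertices. Extrusion per mm of travel: 0.8 × 0.3 / (π × 0.875²) = 0.099780. Accumulating E over each segment gives final E = 6.1864.

G0 X0.00 Y0.00 Z1.20
G1 X14.00 Y0.00 E1.3969
G1 X14.00 Y17.00 E3.0932
G1 X0.00 Y17.00 E4.4901
G1 X0.00 Y0.00 E6.1864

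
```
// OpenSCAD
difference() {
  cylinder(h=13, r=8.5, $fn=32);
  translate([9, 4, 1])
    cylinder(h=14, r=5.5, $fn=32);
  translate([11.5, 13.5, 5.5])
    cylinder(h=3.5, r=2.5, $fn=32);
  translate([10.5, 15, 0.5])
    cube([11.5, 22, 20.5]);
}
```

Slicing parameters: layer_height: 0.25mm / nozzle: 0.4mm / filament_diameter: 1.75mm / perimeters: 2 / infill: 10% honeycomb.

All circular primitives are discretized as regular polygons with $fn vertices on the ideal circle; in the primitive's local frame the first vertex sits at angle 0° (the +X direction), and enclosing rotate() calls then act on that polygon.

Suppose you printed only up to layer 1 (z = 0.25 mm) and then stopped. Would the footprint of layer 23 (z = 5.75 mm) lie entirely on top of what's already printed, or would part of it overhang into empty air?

entirely on top

Compare the two slices. At z = 0.25: the cylinder: section is a regular 32-gon, circumradius r=8.5 (area = (32/2)·8.500²·sin(360°/32) = 225.52 mm²); the cylinder at (9, 4) does not reach this height (z outside [1, 15]); the cylinder at (11.5, 13.5) does not reach this height (z outside [5.5, 9]); the cube at (10.5, 15) is not intersected at this z (z outside [0.5, 21]); After the difference (first − rest): none of the subtracted shapes is present at this height, so the r=8.5 cylinder is unchanged — area = 225.52 mm². At z = 5.75: the r=8.5 cylinder contributes a regular 32-gon of circumradius 8.5 (area = (32/2)·8.500²·sin(360°/32) = 225.52 mm²); the cylinder at (9, 4): section is a regular 32-gon, circumradius r=5.5 (area = (32/2)·5.500²·sin(360°/32) = 94.42 mm²); the r=2.5 cylinder at (11.5, 13.5) contributes a regular 32-gon of circumradius 2.5 (area = (32/2)·2.500²·sin(360°/32) = 19.51 mm²); the 11.5×22 cube at (10.5, 15) contributes its full rectangle (area 253.00 mm²); Taking the first minus the rest: starting from the r=8.5 cylinder (225.52 mm²), the r=5.5 cylinder at (9, 4) partially overlaps it — only the 26.99 mm² overlap (of its 94.42 mm²) is removed, clipping the outline; the r=2.5 cylinder at (11.5, 13.5) misses the remaining region (no effect); the 11.5×22 cube at (10.5, 15) misses the remaining region (no effect) — area = 198.53 mm². Checking containment: the cross-section at z = 5.75 is a subset of the cross-section at z = 0.25.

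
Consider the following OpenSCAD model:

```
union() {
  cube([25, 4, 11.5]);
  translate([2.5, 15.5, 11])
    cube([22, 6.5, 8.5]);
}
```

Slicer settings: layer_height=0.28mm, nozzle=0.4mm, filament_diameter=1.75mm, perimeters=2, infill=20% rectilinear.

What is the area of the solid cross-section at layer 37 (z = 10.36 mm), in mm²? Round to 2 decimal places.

At z = 10.36 mm: the cube (footprint 25×4) is included at this height (area 100.00 mm²); the cube at (2.5, 15.5) is not intersected at this z (z outside [11, 19.5]); Combining (union): only the 25×4 cube is present, so the union is just that shape — area = 100.00 mm². Overall, the cross-section is a single solid region. Net area = 100.00 mm².

100.00 mm²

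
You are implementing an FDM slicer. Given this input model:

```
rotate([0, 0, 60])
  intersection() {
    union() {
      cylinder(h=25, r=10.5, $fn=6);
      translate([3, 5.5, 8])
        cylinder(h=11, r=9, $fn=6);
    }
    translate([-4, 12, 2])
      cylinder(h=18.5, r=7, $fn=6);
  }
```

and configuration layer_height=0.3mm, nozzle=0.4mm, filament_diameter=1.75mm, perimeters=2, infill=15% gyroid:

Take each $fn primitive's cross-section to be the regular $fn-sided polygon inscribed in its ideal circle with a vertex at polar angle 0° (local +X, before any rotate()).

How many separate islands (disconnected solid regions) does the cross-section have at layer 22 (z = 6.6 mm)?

At z = 6.6 mm: the cylinder: section is a regular 6-gon, circumradius r=10.5; the cylinder at (3, 5.5) does not reach this height (z outside [8, 19]); Taking the union: only the r=10.5 cylinder is present, so the union is just that shape — 1 connected region; the cylinder at (-4, 12): section is a regular 6-gon, circumradius r=7; Keeping only the common overlap: the r=7 cylinder at (-4, 12) partially overlaps the result so far; clipping to the common part keeps 20.74 mm² — 1 connected region; (rotated 60° about Z; rotation is an isometry so areas/perimeters/island counts are preserved). Overall, the cross-section is a single solid region. Island count = 1.

1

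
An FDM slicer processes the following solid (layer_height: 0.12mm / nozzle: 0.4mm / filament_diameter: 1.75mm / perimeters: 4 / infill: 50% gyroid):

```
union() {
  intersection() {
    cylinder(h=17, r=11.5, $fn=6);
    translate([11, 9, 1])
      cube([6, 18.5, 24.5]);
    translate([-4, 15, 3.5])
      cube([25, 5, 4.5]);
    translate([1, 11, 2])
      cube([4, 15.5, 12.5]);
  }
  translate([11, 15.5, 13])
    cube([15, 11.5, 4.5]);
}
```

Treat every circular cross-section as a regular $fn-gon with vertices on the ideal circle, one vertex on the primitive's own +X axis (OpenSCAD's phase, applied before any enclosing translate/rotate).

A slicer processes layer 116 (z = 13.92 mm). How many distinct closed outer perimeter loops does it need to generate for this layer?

1

At z = 13.92 mm: the cylinder: section is a regular 6-gon, circumradius r=11.5; the 6×18.5 cube at (11, 9) contributes its full rectangle; the cube at (-4, 15) is not intersected at this z (z outside [3.5, 8]); the cube at (1, 11) (footprint 4×15.5) is included at this height; After intersecting: at least one operand is absent at this height, so nothing remains; the 15×11.5 cube at (11, 15.5) contributes its full rectangle; Taking the union: only the 15×11.5 cube at (11, 15.5) is present, so the union is just that shape — 1 connected region. The result has 1 disconnected region.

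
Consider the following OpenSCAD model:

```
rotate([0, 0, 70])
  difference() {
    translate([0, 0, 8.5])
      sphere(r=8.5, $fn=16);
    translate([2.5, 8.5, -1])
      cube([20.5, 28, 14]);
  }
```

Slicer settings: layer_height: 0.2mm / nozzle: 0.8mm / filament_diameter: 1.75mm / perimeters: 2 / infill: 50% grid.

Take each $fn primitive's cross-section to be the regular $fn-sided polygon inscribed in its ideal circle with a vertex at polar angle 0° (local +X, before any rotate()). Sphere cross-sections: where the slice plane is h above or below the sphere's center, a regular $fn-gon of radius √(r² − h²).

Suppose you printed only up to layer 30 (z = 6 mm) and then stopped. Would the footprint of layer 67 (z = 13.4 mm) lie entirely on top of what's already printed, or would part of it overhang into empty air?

entirely on top

Compare the two slices. At z = 6: the sphere: section is a regular 16-gon, circumradius = √(r²−h²) = √(8.5²−2.5²) = 8.124 (area = (16/2)·8.124²·sin(360°/16) = 202.06 mm²); the 20.5×28 cube at (2.5, 8.5) contributes its full rectangle (area 574.00 mm²); After the difference (first − rest): starting from the r=8.5 sphere (202.06 mm²), the 20.5×28 cube at (2.5, 8.5) misses the remaining region (no effect) — area = 202.06 mm²; (rotated 70° about Z; rotation is an isometry so areas/perimeters/island counts are preserved). At z = 13.4: the sphere: section is a regular 16-gon, circumradius = √(r²−h²) = √(8.5²−4.9²) = 6.946 (area = (16/2)·6.946²·sin(360°/16) = 147.69 mm²); the cube at (2.5, 8.5) is absent (z outside [-1, 13]); After the difference (first − rest): none of the subtracted shapes is present at this height, so the r=8.5 sphere is unchanged — area = 147.69 mm²; (rotated 70° about Z; rotation is an isometry so areas/perimeters/island counts are preserved). Checking containment: the cross-section at z = 13.4 is a subset of the cross-section at z = 6.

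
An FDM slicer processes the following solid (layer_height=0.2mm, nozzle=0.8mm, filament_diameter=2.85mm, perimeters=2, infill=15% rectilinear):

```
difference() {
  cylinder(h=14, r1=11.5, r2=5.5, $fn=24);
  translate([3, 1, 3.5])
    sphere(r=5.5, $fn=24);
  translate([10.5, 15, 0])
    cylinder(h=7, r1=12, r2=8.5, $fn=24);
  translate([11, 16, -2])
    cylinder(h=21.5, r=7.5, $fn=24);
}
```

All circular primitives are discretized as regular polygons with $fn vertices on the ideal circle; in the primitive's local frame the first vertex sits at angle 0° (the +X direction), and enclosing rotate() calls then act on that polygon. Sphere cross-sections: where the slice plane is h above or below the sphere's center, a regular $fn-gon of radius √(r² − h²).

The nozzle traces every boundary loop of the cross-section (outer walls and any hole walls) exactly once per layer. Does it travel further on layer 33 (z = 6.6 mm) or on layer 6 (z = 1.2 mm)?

Layer 33 (z = 6.6): the cone contributes a regular 24-gon of circumradius 8.671 (interpolated between r1=11.5 and r2=5.5 at t=0.471) (perimeter = 2·24·8.671·sin(180°/24) = 54.33 mm); the sphere at (3, 1): section is a regular 24-gon, circumradius = √(r²−h²) = √(5.5²−3.1²) = 4.543 (perimeter = 2·24·4.543·sin(180°/24) = 28.46 mm); the cone at (10.5, 15): at t=0.943 of its height the radius interpolates to r₁+(r₂−r₁)t = 8.700, giving a regular 24-gon of that circumradius (perimeter = 2·24·8.700·sin(180°/24) = 54.51 mm); the cylinder at (11, 16): section is a regular 24-gon, circumradius r=7.5 (perimeter = 2·24·7.500·sin(180°/24) = 46.99 mm); Taking the first minus the rest: starting from the cone, the r=5.5 sphere at (3, 1) lies wholly inside it (removes its full 64.10 mm² and its 28.46 mm outline becomes a hole wall); the cone at (10.5, 15) misses the remaining region (no effect); the r=7.5 cylinder at (11, 16) misses the remaining region (no effect) — boundary (outer + 1 inner loop) = 82.79 mm. So its perimeter = 82.79 mm. Layer 6 (z = 1.2): the cone (r1=11.5→r2=5.5) has section circumradius 10.986 here — a regular 24-gon (perimeter = 2·24·10.986·sin(180°/24) = 68.83 mm); the sphere at (3, 1): section is a regular 24-gon, circumradius = √(r²−h²) = √(5.5²−2.3²) = 4.996 (perimeter = 2·24·4.996·sin(180°/24) = 31.30 mm); the cone at (10.5, 15) contributes a regular 24-gon of circumradius 11.400 (interpolated between r1=12 and r2=8.5 at t=0.171) (perimeter = 2·24·11.400·sin(180°/24) = 71.42 mm); the cylinder at (11, 16): section is a regular 24-gon, circumradius r=7.5 (perimeter = 2·24·7.500·sin(180°/24) = 46.99 mm); Taking the first minus the rest: starting from the cone, the r=5.5 sphere at (3, 1) lies wholly inside it (removes its full 77.52 mm² and its 31.30 mm outline becomes a hole wall); the cone at (10.5, 15) partially overlaps it — only the 32.97 mm² overlap (of its 403.63 mm²) is removed, clipping the outline; the r=7.5 cylinder at (11, 16) misses the remaining region (no effect) — boundary = 93.47 mm. So its perimeter = 93.47 mm. Layer 6 is larger (93.47 vs 82.79 mm).

layer 6 (z = 1.2 mm)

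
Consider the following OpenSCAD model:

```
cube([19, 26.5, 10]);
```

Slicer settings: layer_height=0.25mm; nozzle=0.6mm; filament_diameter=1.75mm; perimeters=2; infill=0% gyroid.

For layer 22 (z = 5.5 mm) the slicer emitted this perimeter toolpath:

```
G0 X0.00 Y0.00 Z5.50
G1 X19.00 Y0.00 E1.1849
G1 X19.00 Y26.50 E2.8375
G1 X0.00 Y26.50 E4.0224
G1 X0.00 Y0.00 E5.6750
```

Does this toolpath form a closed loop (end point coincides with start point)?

yes

Start point (G0): (0.00, 0.00). End point (last G1): the path returns to the start — closed.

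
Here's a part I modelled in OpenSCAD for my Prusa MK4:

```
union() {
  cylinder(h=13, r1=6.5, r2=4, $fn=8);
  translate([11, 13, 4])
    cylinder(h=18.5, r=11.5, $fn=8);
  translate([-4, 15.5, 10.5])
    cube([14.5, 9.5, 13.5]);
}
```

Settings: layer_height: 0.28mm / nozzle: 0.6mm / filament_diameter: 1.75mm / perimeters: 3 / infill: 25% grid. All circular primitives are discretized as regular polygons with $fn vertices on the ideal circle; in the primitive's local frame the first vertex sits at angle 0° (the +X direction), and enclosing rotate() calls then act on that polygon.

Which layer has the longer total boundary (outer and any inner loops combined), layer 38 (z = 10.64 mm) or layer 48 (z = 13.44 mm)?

layer 38 (z = 10.64 mm)

Layer 38 (z = 10.64): the cone (r1=6.5→r2=4) has section circumradius 4.454 here — a regular 8-gon (perimeter = 2·8·4.454·sin(180°/8) = 27.27 mm); the r=11.5 cylinder at (11, 13) gives a regular 8-gon of circumradius 11.5 (constant along its height) (perimeter = 2·8·11.500·sin(180°/8) = 70.41 mm); the cube at (-4, 15.5) is present — its section is the full 14.5×9.5 rectangle (perimeter 48.00 mm); Taking the union: the regions partially overlap (shared area 61.61 mm²), so the edge portions inside another operand are dropped and the merged outline is re-measured after clipping — boundary = 112.57 mm. So its perimeter = 112.57 mm. Layer 48 (z = 13.44): the cone is not intersected at this z (z outside [0, 13]); the r=11.5 cylinder at (11, 13) gives a regular 8-gon of circumradius 11.5 (constant along its height) (perimeter = 2·8·11.500·sin(180°/8) = 70.41 mm); the 14.5×9.5 cube at (-4, 15.5) contributes its full rectangle (perimeter 48.00 mm); Merging all regions: the regions partially overlap (shared area 61.61 mm²), so the edge portions inside another operand are dropped and the merged outline is re-measured after clipping — boundary = 85.30 mm. So its perimeter = 85.30 mm. Layer 38 is larger (112.57 vs 85.30 mm).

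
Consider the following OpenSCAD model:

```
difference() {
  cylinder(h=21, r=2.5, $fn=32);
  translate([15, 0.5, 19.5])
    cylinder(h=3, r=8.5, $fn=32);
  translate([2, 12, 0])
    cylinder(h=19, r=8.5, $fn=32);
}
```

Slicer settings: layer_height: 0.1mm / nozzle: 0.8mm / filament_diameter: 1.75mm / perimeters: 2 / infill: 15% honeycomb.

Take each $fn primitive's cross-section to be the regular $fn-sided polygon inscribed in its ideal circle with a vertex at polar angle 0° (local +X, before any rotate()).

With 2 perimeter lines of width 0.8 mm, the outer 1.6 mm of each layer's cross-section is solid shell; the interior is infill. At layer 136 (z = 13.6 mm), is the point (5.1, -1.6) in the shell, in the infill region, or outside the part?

outside

At z = 13.6 mm: the r=2.5 cylinder gives a regular 32-gon of circumradius 2.5 (constant along its height); the cylinder at (15, 0.5) does not reach this height (z outside [19.5, 22.5]); the r=8.5 cylinder at (2, 12) contributes a regular 32-gon of circumradius 8.5; After the difference (first − rest): starting from the r=2.5 cylinder, the r=8.5 cylinder at (2, 12) misses the remaining region (no effect) — 1 connected region. Overall, the cross-section is a single solid region. The nearest boundary edge runs (2.45, -0.49)→(2.31, -0.96); distance from the point to it = 2.86 mm. The point is not inside any of the regions above, so it lies outside the cross-section (2.86 mm from the nearest boundary).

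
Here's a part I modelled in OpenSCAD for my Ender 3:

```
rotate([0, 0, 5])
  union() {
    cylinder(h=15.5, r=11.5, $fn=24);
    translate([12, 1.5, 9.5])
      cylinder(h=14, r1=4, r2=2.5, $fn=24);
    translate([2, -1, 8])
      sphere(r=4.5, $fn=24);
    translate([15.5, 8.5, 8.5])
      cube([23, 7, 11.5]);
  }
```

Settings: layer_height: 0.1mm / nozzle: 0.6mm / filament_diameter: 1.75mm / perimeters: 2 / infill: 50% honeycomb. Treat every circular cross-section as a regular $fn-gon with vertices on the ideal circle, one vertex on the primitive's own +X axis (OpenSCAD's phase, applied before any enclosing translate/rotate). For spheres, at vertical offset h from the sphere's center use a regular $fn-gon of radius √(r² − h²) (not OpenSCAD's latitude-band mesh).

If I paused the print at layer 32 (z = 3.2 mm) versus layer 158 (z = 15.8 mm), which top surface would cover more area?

Layer 32 (z = 3.2): the r=11.5 cylinder gives a regular 24-gon of circumradius 11.5 (constant along its height) (area = (24/2)·11.500²·sin(360°/24) = 410.75 mm²); the cone at (12, 1.5) is absent (z outside [9.5, 23.5]); the sphere at (2, -1) is not intersected at this z (|z−center|=4.800 > r=4.5); the cube at (15.5, 8.5) does not reach this height (z outside [8.5, 20]); Combining (union): only the r=11.5 cylinder is present, so the union is just that shape — area = 410.75 mm²; (rotated 5° about Z; rotation is an isometry so areas/perimeters/island counts are preserved). So its area = 410.75 mm². Layer 158 (z = 15.8): the cylinder does not reach this height (z outside [0, 15.5]); the cone at (12, 1.5) (r1=4→r2=2.5) has section circumradius 3.325 here — a regular 24-gon (area = (24/2)·3.325²·sin(360°/24) = 34.34 mm²); the sphere at (2, -1) is not intersected at this z (|z−center|=7.800 > r=4.5); the cube at (15.5, 8.5) (footprint 23×7) is included at this height (area 161.00 mm²); Taking the union: the 2 present regions are separate (no shared area or edge), so areas and boundary lengths simply add and each stays a separate island — area = 195.34 mm²; (rotated 5° about Z; rotation is an isometry so areas/perimeters/island counts are preserved). So its area = 195.34 mm². Layer 32 is larger (410.75 vs 195.34 mm²).

layer 32 (z = 3.2 mm)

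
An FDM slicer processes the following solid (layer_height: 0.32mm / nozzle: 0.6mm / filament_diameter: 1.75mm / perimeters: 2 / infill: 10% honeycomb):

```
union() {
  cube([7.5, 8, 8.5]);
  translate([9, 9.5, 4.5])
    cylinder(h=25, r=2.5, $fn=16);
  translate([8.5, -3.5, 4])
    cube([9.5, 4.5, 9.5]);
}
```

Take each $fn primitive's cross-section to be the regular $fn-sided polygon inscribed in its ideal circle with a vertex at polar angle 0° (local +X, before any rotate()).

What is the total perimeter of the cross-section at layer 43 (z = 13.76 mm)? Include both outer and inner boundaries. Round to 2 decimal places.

15.61 mm

At z = 13.76 mm: the cube is not intersected at this z (z outside [0, 8.5]); the r=2.5 cylinder at (9, 9.5) gives a regular 16-gon of circumradius 2.5 (constant along its height) (perimeter = 2·16·2.500·sin(180°/16) = 15.61 mm); the cube at (8.5, -3.5) is absent (z outside [4, 13.5]); Merging all regions: only the r=2.5 cylinder at (9, 9.5) is present, so the union is just that shape — boundary = 15.61 mm. Overall, the cross-section is a single solid region. Total boundary length (outer) = 15.61 mm.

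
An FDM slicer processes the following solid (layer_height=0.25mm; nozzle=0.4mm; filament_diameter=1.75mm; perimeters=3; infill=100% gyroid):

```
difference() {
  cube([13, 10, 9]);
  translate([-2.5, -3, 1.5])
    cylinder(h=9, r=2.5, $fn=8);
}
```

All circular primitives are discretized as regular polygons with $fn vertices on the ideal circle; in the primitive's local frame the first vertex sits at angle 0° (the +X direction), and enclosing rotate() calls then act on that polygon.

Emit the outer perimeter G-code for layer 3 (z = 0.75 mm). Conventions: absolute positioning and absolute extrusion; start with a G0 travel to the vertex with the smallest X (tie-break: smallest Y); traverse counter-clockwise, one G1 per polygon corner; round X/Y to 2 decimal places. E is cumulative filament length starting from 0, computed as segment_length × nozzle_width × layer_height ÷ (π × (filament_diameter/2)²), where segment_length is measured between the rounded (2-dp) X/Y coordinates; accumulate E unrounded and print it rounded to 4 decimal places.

At z = 0.75 mm: the 13×10 cube contributes its full rectangle; the cylinder at (-2.5, -3) is absent (z outside [1.5, 10.5]); Taking the first minus the rest: none of the subtracted shapes is present at this height, so the 13×10 cube is unchanged — 1 connected region. The outline is a single polygon with 4 vertices. Extrusion per mm of travel: 0.4 × 0.25 / (π × 0.875²) = 0.041575. Accumulating E over each segment gives final E = 1.9125.

G0 X0.00 Y0.00 Z0.75
G1 X13.00 Y0.00 E0.5405
G1 X13.00 Y10.00 E0.9562
G1 X0.00 Y10.00 E1.4967
G1 X0.00 Y0.00 E1.9125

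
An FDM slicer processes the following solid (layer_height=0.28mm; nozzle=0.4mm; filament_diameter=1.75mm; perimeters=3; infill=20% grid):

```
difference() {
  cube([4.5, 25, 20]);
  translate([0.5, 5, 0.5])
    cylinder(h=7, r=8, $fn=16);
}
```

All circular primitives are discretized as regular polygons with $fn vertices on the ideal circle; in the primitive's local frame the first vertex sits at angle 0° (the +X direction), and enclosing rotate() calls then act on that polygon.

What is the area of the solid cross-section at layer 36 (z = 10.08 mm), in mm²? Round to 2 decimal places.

At z = 10.08 mm: the 4.5×25 cube contributes its full rectangle (area 112.50 mm²); the cylinder at (0.5, 5) is not intersected at this z (z outside [0.5, 7.5]); Taking the first minus the rest: none of the subtracted shapes is present at this height, so the 4.5×25 cube is unchanged — area = 112.50 mm². Overall, the cross-section is a single solid region. Net area = 112.50 mm².

112.50 mm²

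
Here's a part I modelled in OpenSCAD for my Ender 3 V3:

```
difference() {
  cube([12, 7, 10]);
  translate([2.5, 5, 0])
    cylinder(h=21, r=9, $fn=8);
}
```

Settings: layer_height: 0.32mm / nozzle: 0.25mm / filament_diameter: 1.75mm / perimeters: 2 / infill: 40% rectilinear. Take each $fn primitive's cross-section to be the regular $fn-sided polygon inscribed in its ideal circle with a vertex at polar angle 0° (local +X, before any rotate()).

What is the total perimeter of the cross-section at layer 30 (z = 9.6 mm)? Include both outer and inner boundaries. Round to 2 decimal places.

18.48 mm

At z = 9.6 mm: the 12×7 cube contributes its full rectangle (perimeter 38.00 mm); the r=9 cylinder at (2.5, 5) gives a regular 8-gon of circumradius 9 (constant along its height) (perimeter = 2·8·9.000·sin(180°/8) = 55.11 mm); Subtracting the remaining from the first: starting from the 12×7 cube, the r=9 cylinder at (2.5, 5) partially overlaps it — only the 74.49 mm² overlap (of its 229.10 mm²) is removed, clipping the outline — boundary = 18.48 mm. Overall, the cross-section is a single solid region. Total boundary length (outer) = 18.48 mm.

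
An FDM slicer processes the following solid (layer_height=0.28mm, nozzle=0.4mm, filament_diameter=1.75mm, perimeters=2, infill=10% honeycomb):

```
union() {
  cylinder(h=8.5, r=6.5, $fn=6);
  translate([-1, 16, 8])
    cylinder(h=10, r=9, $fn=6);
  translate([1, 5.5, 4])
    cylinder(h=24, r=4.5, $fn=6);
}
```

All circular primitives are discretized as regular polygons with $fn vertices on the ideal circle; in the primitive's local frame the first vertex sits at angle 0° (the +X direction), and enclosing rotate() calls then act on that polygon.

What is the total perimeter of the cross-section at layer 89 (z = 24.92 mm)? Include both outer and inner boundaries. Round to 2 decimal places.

At z = 24.92 mm: the cylinder is absent (z outside [0, 8.5]); the cylinder at (-1, 16) does not reach this height (z outside [8, 18]); the r=4.5 cylinder at (1, 5.5) contributes a regular 6-gon of circumradius 4.5 (perimeter = 2·6·4.500·sin(180°/6) = 27.00 mm); Merging all regions: only the r=4.5 cylinder at (1, 5.5) is present, so the union is just that shape — boundary = 27.00 mm. Overall, the cross-section is a single solid region. Total boundary length (outer) = 27.00 mm.

27.00 mm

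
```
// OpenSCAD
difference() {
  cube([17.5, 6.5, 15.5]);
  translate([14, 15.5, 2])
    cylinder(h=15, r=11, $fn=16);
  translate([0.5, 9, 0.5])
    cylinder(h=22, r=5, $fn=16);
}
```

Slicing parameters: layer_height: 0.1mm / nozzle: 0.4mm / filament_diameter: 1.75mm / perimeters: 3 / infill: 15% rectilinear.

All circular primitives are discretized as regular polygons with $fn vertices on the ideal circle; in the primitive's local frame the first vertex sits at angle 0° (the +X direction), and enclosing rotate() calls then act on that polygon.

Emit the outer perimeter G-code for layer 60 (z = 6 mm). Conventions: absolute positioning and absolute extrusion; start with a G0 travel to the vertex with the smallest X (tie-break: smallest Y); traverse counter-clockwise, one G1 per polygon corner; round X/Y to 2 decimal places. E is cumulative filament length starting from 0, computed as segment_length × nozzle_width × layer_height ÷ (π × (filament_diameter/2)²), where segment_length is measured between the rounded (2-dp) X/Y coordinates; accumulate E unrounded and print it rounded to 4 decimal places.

At z = 6 mm: the 17.5×6.5 cube contributes its full rectangle; the r=11 cylinder at (14, 15.5) gives a regular 16-gon of circumradius 11 (constant along its height); the r=5 cylinder at (0.5, 9) gives a regular 16-gon of circumradius 5 (constant along its height); After the difference (first − rest): starting from the 17.5×6.5 cube, the r=11 cylinder at (14, 15.5) partially overlaps it — only the 13.45 mm² overlap (of its 370.44 mm²) is removed, clipping the outline; the r=5 cylinder at (0.5, 9) partially overlaps it — only the 8.56 mm² overlap (of its 76.54 mm²) is removed, clipping the outline — 1 connected region. The outline is a single polygon with 11 vertices. Extrusion per mm of travel: 0.4 × 0.1 / (π × 0.875²) = 0.016630. Accumulating E over each segment gives final E = 0.7606.

G0 X0.00 Y0.00 Z6.00
G1 X17.50 Y0.00 E0.2910
G1 X17.50 Y5.20 E0.3775
G1 X14.00 Y4.50 E0.4369
G1 X9.79 Y5.34 E0.5083
G1 X8.05 Y6.50 E0.5430
G1 X4.73 Y6.50 E0.5982
G1 X4.04 Y5.46 E0.6190
G1 X2.41 Y4.38 E0.6515
G1 X0.50 Y4.00 E0.6839
G1 X0.00 Y4.10 E0.6924
G1 X0.00 Y0.00 E0.7606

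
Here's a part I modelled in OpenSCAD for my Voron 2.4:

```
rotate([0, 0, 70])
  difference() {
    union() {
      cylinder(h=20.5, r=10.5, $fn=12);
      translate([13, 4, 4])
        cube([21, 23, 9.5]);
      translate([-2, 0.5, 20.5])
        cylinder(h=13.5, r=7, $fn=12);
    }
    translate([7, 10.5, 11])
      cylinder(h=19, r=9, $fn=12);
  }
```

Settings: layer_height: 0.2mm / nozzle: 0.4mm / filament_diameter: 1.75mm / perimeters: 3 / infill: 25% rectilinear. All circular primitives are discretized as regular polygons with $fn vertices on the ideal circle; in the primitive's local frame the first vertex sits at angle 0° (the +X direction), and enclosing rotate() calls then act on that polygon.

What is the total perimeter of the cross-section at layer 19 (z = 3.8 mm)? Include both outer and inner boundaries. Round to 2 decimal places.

At z = 3.8 mm: the cylinder: section is a regular 12-gon, circumradius r=10.5 (perimeter = 2·12·10.500·sin(180°/12) = 65.22 mm); the cube at (13, 4) does not reach this height (z outside [4, 13.5]); the cylinder at (-2, 0.5) is absent (z outside [20.5, 34]); Taking the union: only the r=10.5 cylinder is present, so the union is just that shape — boundary = 65.22 mm; the cylinder at (7, 10.5) is absent (z outside [11, 30]); After the difference (first − rest): none of the subtracted shapes is present at this height, so that combined region is unchanged — boundary = 65.22 mm; (rotated 70° about Z; rotation is an isometry so areas/perimeters/island counts are preserved). Overall, the cross-section is a single solid region. Total boundary length (outer) = 65.22 mm.

65.22 mm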